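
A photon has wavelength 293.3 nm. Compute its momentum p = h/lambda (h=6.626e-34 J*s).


p = h / lambda
= 6.626e-34 / (293.3e-9)
= 6.626e-34 / 2.9330e-07
= 2.2591e-27 kg*m/s

2.2591e-27


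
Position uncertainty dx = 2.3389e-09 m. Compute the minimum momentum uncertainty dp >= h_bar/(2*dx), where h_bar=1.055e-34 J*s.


dp = h_bar / (2 * dx)
= 1.055e-34 / (2 * 2.3389e-09)
= 1.055e-34 / 4.6778e-09
= 2.2553e-26 kg*m/s

2.2553e-26


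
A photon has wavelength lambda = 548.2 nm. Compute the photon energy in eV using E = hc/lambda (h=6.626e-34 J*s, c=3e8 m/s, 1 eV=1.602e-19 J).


E = hc / lambda
= (6.626e-34)(3e8) / (548.2e-9)
= 1.9878e-25 / 5.4820e-07
= 3.6260e-19 J
Converting to eV: 3.6260e-19 / 1.602e-19
= 2.2635 eV

2.2635


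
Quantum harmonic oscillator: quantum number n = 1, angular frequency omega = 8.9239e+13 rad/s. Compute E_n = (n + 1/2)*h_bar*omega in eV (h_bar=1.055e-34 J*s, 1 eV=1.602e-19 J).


E = (n + 1/2) * h_bar * omega
= (1 + 0.5) * 1.055e-34 * 8.9239e+13
= 1.5 * 9.4147e-21
= 1.4122e-20 J
= 0.0882 eV

0.0882


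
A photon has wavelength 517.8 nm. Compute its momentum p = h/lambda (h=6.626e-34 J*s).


p = h / lambda
= 6.626e-34 / (517.8e-9)
= 6.626e-34 / 5.1780e-07
= 1.2796e-27 kg*m/s

1.2796e-27


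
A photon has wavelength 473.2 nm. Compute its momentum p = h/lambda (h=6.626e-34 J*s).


p = h / lambda
= 6.626e-34 / (473.2e-9)
= 6.626e-34 / 4.7320e-07
= 1.4003e-27 kg*m/s

1.4003e-27


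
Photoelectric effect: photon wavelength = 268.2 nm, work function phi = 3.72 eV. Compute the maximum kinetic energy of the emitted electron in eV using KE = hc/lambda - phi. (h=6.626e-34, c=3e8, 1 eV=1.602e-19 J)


E_photon = hc / lambda
= (6.626e-34)(3e8) / (268.2e-9)
= 7.4116e-19 J
= 4.6265 eV
KE = E_photon - phi
= 4.6265 - 3.72
= 0.9065 eV

0.9065


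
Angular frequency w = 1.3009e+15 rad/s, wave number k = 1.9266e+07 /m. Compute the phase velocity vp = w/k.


vp = w / k
= 1.3009e+15 / 1.9266e+07
= 6.7523e+07 m/s

6.7523e+07


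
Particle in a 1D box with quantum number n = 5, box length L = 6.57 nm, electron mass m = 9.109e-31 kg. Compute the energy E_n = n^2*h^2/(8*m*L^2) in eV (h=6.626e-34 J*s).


E = n^2 * h^2 / (8 * m * L^2)
= 5^2 * (6.626e-34)^2 / (8 * 9.109e-31 * (6.57e-9)^2)
= 25 * 4.3904e-67 / (8 * 9.109e-31 * 4.3165e-17)
= 3.4894e-20 J
= 0.2178 eV

0.2178


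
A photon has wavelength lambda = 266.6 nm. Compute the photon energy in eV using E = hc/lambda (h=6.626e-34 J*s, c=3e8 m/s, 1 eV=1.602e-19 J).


E = hc / lambda
= (6.626e-34)(3e8) / (266.6e-9)
= 1.9878e-25 / 2.6660e-07
= 7.4561e-19 J
Converting to eV: 7.4561e-19 / 1.602e-19
= 4.6543 eV

4.6543


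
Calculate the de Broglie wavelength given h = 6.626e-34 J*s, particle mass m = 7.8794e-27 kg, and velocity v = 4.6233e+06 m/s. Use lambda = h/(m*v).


lambda = h / (m * v)
= 6.626e-34 / (7.8794e-27 * 4.6233e+06)
= 6.626e-34 / 3.6429e-20
= 1.8189e-14 m

1.8189e-14


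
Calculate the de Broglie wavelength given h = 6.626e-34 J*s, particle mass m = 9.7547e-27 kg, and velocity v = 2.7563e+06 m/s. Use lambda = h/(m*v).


lambda = h / (m * v)
= 6.626e-34 / (9.7547e-27 * 2.7563e+06)
= 6.626e-34 / 2.6887e-20
= 2.4644e-14 m

2.4644e-14


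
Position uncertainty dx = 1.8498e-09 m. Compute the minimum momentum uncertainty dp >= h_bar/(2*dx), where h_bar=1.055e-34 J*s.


dp = h_bar / (2 * dx)
= 1.055e-34 / (2 * 1.8498e-09)
= 1.055e-34 / 3.6996e-09
= 2.8517e-26 kg*m/s

2.8517e-26


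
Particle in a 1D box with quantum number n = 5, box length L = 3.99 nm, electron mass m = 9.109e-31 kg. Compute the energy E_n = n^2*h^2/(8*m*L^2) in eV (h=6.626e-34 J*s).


E = n^2 * h^2 / (8 * m * L^2)
= 5^2 * (6.626e-34)^2 / (8 * 9.109e-31 * (3.99e-9)^2)
= 25 * 4.3904e-67 / (8 * 9.109e-31 * 1.5920e-17)
= 9.4610e-20 J
= 0.5906 eV

0.5906


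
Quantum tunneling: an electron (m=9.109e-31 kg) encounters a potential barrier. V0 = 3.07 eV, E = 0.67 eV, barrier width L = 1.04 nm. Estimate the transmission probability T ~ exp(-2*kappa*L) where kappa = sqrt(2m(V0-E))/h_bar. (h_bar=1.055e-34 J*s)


V0 - E = 2.4 eV = 3.8448e-19 J
kappa = sqrt(2 * m * (V0-E)) / h_bar
= sqrt(2 * 9.109e-31 * 3.8448e-19) / 1.055e-34
= 7.9330e+09 /m
2*kappa*L = 2 * 7.9330e+09 * 1.04e-9
= 16.5005
T = exp(-16.5005) = 6.821933e-08

6.821933e-08


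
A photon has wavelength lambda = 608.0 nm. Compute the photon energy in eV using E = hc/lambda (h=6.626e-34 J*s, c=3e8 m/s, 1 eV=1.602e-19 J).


E = hc / lambda
= (6.626e-34)(3e8) / (608.0e-9)
= 1.9878e-25 / 6.0800e-07
= 3.2694e-19 J
Converting to eV: 3.2694e-19 / 1.602e-19
= 2.0408 eV

2.0408


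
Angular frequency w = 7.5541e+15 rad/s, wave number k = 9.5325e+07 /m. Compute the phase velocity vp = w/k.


vp = w / k
= 7.5541e+15 / 9.5325e+07
= 7.9246e+07 m/s

7.9246e+07


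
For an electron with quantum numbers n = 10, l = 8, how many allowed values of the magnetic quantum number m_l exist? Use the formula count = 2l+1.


m_l ranges from -l to +l in integer steps
So m_l goes from -8 to +8
Count = 2l + 1 = 2*8 + 1
= 17

17


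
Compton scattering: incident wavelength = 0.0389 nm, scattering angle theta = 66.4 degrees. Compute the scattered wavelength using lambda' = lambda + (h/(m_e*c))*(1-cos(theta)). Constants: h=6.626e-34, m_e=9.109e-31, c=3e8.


Compton wavelength: h/(m_e*c) = 2.4247e-12 m
d_lambda = 2.4247e-12 * (1 - cos(66.4 deg))
= 2.4247e-12 * 0.599651
= 1.4540e-12 m = 0.001454 nm
lambda' = 0.0389 + 0.001454
= 0.040354 nm

0.040354


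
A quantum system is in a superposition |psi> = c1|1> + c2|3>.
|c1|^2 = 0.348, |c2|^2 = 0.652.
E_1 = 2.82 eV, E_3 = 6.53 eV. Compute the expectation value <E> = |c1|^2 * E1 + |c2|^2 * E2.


<E> = |c1|^2 * E1 + |c2|^2 * E2
= 0.348 * 2.82 + 0.652 * 6.53
= 0.9814 + 4.2576
= 5.2389 eV

5.2389


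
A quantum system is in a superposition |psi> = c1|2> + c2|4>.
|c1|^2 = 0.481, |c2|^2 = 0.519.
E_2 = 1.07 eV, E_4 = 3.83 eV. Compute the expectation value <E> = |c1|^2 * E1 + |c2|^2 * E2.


<E> = |c1|^2 * E1 + |c2|^2 * E2
= 0.481 * 1.07 + 0.519 * 3.83
= 0.5147 + 1.9878
= 2.5024 eV

2.5024


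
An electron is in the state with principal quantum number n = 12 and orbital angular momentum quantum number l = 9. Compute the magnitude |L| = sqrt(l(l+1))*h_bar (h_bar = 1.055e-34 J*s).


L = sqrt(l*(l+1)) * h_bar
= sqrt(9 * 10) * 1.055e-34
= sqrt(90) * 1.055e-34
= 9.4868 * 1.055e-34
= 1.0009e-33 J*s

1.0009e-33


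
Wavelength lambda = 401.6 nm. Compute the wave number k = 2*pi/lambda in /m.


k = 2 * pi / lambda
= 6.2832 / (401.6e-9)
= 6.2832 / 4.0160e-07
= 1.5645e+07 /m

1.5645e+07


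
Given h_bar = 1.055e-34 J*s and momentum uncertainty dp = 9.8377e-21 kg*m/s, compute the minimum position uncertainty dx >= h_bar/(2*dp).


dx = h_bar / (2 * dp)
= 1.055e-34 / (2 * 9.8377e-21)
= 1.055e-34 / 1.9675e-20
= 5.3620e-15 m

5.3620e-15


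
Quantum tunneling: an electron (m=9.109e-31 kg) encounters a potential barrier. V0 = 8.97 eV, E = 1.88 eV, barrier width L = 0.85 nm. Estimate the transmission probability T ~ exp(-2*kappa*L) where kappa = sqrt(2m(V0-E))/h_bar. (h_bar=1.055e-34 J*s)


V0 - E = 7.09 eV = 1.1358e-18 J
kappa = sqrt(2 * m * (V0-E)) / h_bar
= sqrt(2 * 9.109e-31 * 1.1358e-18) / 1.055e-34
= 1.3635e+10 /m
2*kappa*L = 2 * 1.3635e+10 * 0.85e-9
= 23.1793
T = exp(-23.1793) = 8.577047e-11

8.577047e-11


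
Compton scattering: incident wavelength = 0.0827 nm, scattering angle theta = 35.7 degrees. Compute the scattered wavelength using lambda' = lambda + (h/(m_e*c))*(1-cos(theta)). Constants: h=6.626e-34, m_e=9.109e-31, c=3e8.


Compton wavelength: h/(m_e*c) = 2.4247e-12 m
d_lambda = 2.4247e-12 * (1 - cos(35.7 deg))
= 2.4247e-12 * 0.187916
= 4.5564e-13 m = 0.000456 nm
lambda' = 0.0827 + 0.000456
= 0.083156 nm

0.083156


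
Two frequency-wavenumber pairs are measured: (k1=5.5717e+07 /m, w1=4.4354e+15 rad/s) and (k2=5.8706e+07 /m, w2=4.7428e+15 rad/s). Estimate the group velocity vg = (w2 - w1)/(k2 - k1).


vg = (w2 - w1) / (k2 - k1)
= (4.7428e+15 - 4.4354e+15) / (5.8706e+07 - 5.5717e+07)
= 3.0740e+14 / 2.9890e+06
= 1.0284e+08 m/s

1.0284e+08


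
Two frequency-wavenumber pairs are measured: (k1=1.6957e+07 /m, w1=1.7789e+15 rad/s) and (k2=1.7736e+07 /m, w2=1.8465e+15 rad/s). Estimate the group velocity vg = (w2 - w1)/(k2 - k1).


vg = (w2 - w1) / (k2 - k1)
= (1.8465e+15 - 1.7789e+15) / (1.7736e+07 - 1.6957e+07)
= 6.7600e+13 / 7.7900e+05
= 8.6778e+07 m/s

8.6778e+07


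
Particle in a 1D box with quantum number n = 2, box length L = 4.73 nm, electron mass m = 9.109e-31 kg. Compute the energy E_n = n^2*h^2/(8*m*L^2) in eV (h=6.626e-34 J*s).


E = n^2 * h^2 / (8 * m * L^2)
= 2^2 * (6.626e-34)^2 / (8 * 9.109e-31 * (4.73e-9)^2)
= 4 * 4.3904e-67 / (8 * 9.109e-31 * 2.2373e-17)
= 1.0772e-20 J
= 0.0672 eV

0.0672


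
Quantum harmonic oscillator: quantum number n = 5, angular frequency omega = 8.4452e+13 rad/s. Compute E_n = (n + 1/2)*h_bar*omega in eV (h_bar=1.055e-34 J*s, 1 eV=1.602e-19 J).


E = (n + 1/2) * h_bar * omega
= (5 + 0.5) * 1.055e-34 * 8.4452e+13
= 5.5 * 8.9097e-21
= 4.9003e-20 J
= 0.3059 eV

0.3059


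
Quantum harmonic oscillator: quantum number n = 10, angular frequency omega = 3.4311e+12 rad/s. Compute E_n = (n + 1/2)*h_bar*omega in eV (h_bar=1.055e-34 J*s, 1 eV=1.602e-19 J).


E = (n + 1/2) * h_bar * omega
= (10 + 0.5) * 1.055e-34 * 3.4311e+12
= 10.5 * 3.6198e-22
= 3.8008e-21 J
= 0.0237 eV

0.0237


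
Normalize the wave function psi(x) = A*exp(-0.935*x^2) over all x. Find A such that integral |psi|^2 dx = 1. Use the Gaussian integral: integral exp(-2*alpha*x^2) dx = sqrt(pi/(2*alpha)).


integral |psi|^2 dx = A^2 * sqrt(pi/(2*alpha)) = 1
A^2 = sqrt(2*alpha/pi)
= sqrt(2 * 0.935 / pi)
= 0.771518
A = sqrt(0.771518)
= 0.8784

0.8784


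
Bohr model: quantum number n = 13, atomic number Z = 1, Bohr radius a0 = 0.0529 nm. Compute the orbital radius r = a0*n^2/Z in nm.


r = a0 * n^2 / Z
= 0.0529 * 13^2 / 1
= 0.0529 * 169 / 1
= 8.9401 nm

8.9401


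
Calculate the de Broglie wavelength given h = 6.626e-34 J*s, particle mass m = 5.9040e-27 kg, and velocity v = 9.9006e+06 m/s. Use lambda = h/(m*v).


lambda = h / (m * v)
= 6.626e-34 / (5.9040e-27 * 9.9006e+06)
= 6.626e-34 / 5.8453e-20
= 1.1336e-14 m

1.1336e-14


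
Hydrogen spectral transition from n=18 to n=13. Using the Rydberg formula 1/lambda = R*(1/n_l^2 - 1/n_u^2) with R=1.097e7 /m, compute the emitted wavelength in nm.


1/lambda = R * (1/n_l^2 - 1/n_u^2)
= 1.097e7 * (1/13^2 - 1/18^2)
= 1.097e7 * (0.005917 - 0.003086)
= 1.097e7 * 0.002831
= 3.1053e+04 /m
lambda = 1 / 3.1053e+04 = 32202.7818 nm

32202.7818


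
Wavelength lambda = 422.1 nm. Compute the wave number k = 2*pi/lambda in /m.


k = 2 * pi / lambda
= 6.2832 / (422.1e-9)
= 6.2832 / 4.2210e-07
= 1.4886e+07 /m

1.4886e+07


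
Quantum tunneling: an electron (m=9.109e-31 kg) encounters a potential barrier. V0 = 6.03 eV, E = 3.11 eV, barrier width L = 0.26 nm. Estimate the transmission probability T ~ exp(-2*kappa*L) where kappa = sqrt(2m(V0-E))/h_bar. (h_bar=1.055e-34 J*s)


V0 - E = 2.92 eV = 4.6778e-19 J
kappa = sqrt(2 * m * (V0-E)) / h_bar
= sqrt(2 * 9.109e-31 * 4.6778e-19) / 1.055e-34
= 8.7503e+09 /m
2*kappa*L = 2 * 8.7503e+09 * 0.26e-9
= 4.5501
T = exp(-4.5501) = 1.056582e-02

1.056582e-02


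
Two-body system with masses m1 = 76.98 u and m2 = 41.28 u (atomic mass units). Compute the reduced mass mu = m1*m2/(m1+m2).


mu = m1 * m2 / (m1 + m2)
= 76.98 * 41.28 / (76.98 + 41.28)
= 3177.7344 / 118.26
= 26.8707 u

26.8707


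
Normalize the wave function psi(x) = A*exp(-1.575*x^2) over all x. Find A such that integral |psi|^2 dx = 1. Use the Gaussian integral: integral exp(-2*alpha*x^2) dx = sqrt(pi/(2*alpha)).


integral |psi|^2 dx = A^2 * sqrt(pi/(2*alpha)) = 1
A^2 = sqrt(2*alpha/pi)
= sqrt(2 * 1.575 / pi)
= 1.001337
A = sqrt(1.001337)
= 1.0007

1.0007


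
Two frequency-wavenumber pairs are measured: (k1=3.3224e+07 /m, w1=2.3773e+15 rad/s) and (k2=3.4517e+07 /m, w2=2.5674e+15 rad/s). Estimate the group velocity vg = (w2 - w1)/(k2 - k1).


vg = (w2 - w1) / (k2 - k1)
= (2.5674e+15 - 2.3773e+15) / (3.4517e+07 - 3.3224e+07)
= 1.9010e+14 / 1.2930e+06
= 1.4702e+08 m/s

1.4702e+08


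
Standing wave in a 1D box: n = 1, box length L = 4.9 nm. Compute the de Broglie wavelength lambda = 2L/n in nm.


lambda = 2L / n
= 2 * 4.9 / 1
= 9.8 / 1
= 9.8 nm

9.8


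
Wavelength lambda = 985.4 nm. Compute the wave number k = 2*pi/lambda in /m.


k = 2 * pi / lambda
= 6.2832 / (985.4e-9)
= 6.2832 / 9.8540e-07
= 6.3763e+06 /m

6.3763e+06


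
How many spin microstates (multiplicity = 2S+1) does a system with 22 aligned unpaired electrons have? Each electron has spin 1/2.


Total spin S = N * (1/2) = 22 * 0.5 = 11.0
Spin multiplicity = 2S + 1
= 2 * 11.0 + 1
= 23

23


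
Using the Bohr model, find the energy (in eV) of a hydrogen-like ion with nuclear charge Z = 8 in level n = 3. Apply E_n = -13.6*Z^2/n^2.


E_n = -13.6 * Z^2 / n^2
= -13.6 * 8^2 / 3^2
= -13.6 * 64 / 9
= -96.7111 eV

-96.7111


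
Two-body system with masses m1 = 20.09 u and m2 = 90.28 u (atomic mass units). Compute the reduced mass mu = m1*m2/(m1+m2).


mu = m1 * m2 / (m1 + m2)
= 20.09 * 90.28 / (20.09 + 90.28)
= 1813.7252 / 110.37
= 16.4331 u

16.4331


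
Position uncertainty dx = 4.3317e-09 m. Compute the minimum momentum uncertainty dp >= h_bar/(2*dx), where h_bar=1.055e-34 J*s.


dp = h_bar / (2 * dx)
= 1.055e-34 / (2 * 4.3317e-09)
= 1.055e-34 / 8.6634e-09
= 1.2178e-26 kg*m/s

1.2178e-26


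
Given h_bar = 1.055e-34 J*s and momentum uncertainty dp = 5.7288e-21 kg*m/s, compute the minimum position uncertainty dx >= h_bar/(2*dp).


dx = h_bar / (2 * dp)
= 1.055e-34 / (2 * 5.7288e-21)
= 1.055e-34 / 1.1458e-20
= 9.2079e-15 m

9.2079e-15


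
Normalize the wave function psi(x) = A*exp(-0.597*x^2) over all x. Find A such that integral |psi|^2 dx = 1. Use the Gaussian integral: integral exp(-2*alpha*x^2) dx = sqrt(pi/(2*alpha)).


integral |psi|^2 dx = A^2 * sqrt(pi/(2*alpha)) = 1
A^2 = sqrt(2*alpha/pi)
= sqrt(2 * 0.597 / pi)
= 0.616492
A = sqrt(0.616492)
= 0.7852

0.7852


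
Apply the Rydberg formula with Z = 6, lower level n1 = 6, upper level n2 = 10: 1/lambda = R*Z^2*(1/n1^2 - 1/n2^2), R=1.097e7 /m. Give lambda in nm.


1/lambda = R * Z^2 * (1/n1^2 - 1/n2^2)
= 1.097e7 * 6^2 * (1/6^2 - 1/10^2)
= 1.097e7 * 36 * (0.027778 - 0.01)
= 7.0208e+06 /m
lambda = 1 / 7.0208e+06
= 142.4339 nm

142.4339


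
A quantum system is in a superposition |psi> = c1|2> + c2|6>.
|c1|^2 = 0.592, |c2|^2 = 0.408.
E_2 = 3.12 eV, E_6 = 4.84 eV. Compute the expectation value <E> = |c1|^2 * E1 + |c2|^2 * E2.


<E> = |c1|^2 * E1 + |c2|^2 * E2
= 0.592 * 3.12 + 0.408 * 4.84
= 1.847 + 1.9747
= 3.8218 eV

3.8218


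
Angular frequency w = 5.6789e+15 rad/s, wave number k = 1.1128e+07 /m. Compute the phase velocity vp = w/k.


vp = w / k
= 5.6789e+15 / 1.1128e+07
= 5.1033e+08 m/s

5.1033e+08


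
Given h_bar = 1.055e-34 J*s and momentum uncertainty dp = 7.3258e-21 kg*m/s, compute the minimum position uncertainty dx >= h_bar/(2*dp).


dx = h_bar / (2 * dp)
= 1.055e-34 / (2 * 7.3258e-21)
= 1.055e-34 / 1.4652e-20
= 7.2006e-15 m

7.2006e-15


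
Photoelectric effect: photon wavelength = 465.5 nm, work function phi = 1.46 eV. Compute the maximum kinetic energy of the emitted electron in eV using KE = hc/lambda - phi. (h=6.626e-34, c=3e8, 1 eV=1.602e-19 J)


E_photon = hc / lambda
= (6.626e-34)(3e8) / (465.5e-9)
= 4.2702e-19 J
= 2.6656 eV
KE = E_photon - phi
= 2.6656 - 1.46
= 1.2056 eV

1.2056


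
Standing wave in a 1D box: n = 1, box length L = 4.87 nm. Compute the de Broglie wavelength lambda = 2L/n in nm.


lambda = 2L / n
= 2 * 4.87 / 1
= 9.74 / 1
= 9.74 nm

9.74


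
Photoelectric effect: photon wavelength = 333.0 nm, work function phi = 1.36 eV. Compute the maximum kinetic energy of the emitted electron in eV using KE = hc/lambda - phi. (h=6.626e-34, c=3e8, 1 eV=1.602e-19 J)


E_photon = hc / lambda
= (6.626e-34)(3e8) / (333.0e-9)
= 5.9694e-19 J
= 3.7262 eV
KE = E_photon - phi
= 3.7262 - 1.36
= 2.3662 eV

2.3662


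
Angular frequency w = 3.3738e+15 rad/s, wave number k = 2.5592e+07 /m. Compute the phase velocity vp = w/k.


vp = w / k
= 3.3738e+15 / 2.5592e+07
= 1.3183e+08 m/s

1.3183e+08


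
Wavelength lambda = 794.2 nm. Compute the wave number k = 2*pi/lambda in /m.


k = 2 * pi / lambda
= 6.2832 / (794.2e-9)
= 6.2832 / 7.9420e-07
= 7.9113e+06 /m

7.9113e+06


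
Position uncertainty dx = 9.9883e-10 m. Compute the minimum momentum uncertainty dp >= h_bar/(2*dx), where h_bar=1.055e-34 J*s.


dp = h_bar / (2 * dx)
= 1.055e-34 / (2 * 9.9883e-10)
= 1.055e-34 / 1.9977e-09
= 5.2812e-26 kg*m/s

5.2812e-26


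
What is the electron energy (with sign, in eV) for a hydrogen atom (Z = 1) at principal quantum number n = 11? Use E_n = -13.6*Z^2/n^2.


E_n = -13.6 * Z^2 / n^2
= -13.6 * 1^2 / 11^2
= -13.6 * 1 / 121
= -0.1124 eV

-0.1124


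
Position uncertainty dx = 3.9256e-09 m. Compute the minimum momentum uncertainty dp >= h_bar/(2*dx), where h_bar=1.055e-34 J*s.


dp = h_bar / (2 * dx)
= 1.055e-34 / (2 * 3.9256e-09)
= 1.055e-34 / 7.8512e-09
= 1.3437e-26 kg*m/s

1.3437e-26


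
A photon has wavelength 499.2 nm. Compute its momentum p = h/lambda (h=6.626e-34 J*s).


p = h / lambda
= 6.626e-34 / (499.2e-9)
= 6.626e-34 / 4.9920e-07
= 1.3273e-27 kg*m/s

1.3273e-27


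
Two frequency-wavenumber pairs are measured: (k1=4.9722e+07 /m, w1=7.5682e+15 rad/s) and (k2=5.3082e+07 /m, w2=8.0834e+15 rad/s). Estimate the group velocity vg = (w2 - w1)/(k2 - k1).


vg = (w2 - w1) / (k2 - k1)
= (8.0834e+15 - 7.5682e+15) / (5.3082e+07 - 4.9722e+07)
= 5.1520e+14 / 3.3600e+06
= 1.5333e+08 m/s

1.5333e+08


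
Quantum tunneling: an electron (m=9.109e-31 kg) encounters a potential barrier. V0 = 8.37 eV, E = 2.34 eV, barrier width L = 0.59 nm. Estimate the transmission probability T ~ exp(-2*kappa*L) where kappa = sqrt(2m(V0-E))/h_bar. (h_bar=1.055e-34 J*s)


V0 - E = 6.03 eV = 9.6601e-19 J
kappa = sqrt(2 * m * (V0-E)) / h_bar
= sqrt(2 * 9.109e-31 * 9.6601e-19) / 1.055e-34
= 1.2574e+10 /m
2*kappa*L = 2 * 1.2574e+10 * 0.59e-9
= 14.8378
T = exp(-14.8378) = 3.597667e-07

3.597667e-07


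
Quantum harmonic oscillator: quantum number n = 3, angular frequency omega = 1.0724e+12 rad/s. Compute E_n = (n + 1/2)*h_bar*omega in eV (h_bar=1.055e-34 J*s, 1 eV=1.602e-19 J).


E = (n + 1/2) * h_bar * omega
= (3 + 0.5) * 1.055e-34 * 1.0724e+12
= 3.5 * 1.1314e-22
= 3.9598e-22 J
= 0.0025 eV

0.0025


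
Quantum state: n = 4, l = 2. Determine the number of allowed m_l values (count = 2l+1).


m_l ranges from -l to +l in integer steps
So m_l goes from -2 to +2
Count = 2l + 1 = 2*2 + 1
= 5

5


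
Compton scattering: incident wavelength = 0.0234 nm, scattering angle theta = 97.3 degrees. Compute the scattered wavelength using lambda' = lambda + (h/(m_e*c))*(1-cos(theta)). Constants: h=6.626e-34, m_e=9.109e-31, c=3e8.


Compton wavelength: h/(m_e*c) = 2.4247e-12 m
d_lambda = 2.4247e-12 * (1 - cos(97.3 deg))
= 2.4247e-12 * 1.127065
= 2.7328e-12 m = 0.002733 nm
lambda' = 0.0234 + 0.002733
= 0.026133 nm

0.026133


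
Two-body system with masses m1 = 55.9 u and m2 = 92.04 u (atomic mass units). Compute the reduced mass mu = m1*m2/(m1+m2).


mu = m1 * m2 / (m1 + m2)
= 55.9 * 92.04 / (55.9 + 92.04)
= 5145.036 / 147.94
= 34.7779 u

34.7779


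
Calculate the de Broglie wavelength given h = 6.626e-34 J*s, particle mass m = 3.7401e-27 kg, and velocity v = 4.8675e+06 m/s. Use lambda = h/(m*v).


lambda = h / (m * v)
= 6.626e-34 / (3.7401e-27 * 4.8675e+06)
= 6.626e-34 / 1.8205e-20
= 3.6397e-14 m

3.6397e-14


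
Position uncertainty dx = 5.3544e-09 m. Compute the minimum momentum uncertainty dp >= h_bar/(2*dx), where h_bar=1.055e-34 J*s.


dp = h_bar / (2 * dx)
= 1.055e-34 / (2 * 5.3544e-09)
= 1.055e-34 / 1.0709e-08
= 9.8517e-27 kg*m/s

9.8517e-27


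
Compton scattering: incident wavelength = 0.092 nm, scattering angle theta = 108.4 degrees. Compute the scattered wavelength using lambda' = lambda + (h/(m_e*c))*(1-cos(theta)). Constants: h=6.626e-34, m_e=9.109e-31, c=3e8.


Compton wavelength: h/(m_e*c) = 2.4247e-12 m
d_lambda = 2.4247e-12 * (1 - cos(108.4 deg))
= 2.4247e-12 * 1.315649
= 3.1901e-12 m = 0.00319 nm
lambda' = 0.092 + 0.00319
= 0.09519 nm

0.09519


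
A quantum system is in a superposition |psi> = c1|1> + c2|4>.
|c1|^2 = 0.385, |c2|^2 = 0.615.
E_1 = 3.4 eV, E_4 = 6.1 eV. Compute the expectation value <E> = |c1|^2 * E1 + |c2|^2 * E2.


<E> = |c1|^2 * E1 + |c2|^2 * E2
= 0.385 * 3.4 + 0.615 * 6.1
= 1.309 + 3.7515
= 5.0605 eV

5.0605


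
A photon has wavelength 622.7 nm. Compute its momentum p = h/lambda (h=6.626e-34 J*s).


p = h / lambda
= 6.626e-34 / (622.7e-9)
= 6.626e-34 / 6.2270e-07
= 1.0641e-27 kg*m/s

1.0641e-27


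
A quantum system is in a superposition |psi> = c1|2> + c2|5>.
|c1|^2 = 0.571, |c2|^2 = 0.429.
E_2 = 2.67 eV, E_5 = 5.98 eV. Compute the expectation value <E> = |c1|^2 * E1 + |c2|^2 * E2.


<E> = |c1|^2 * E1 + |c2|^2 * E2
= 0.571 * 2.67 + 0.429 * 5.98
= 1.5246 + 2.5654
= 4.09 eV

4.09


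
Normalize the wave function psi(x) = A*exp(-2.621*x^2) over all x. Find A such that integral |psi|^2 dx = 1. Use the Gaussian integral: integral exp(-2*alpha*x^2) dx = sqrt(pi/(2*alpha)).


integral |psi|^2 dx = A^2 * sqrt(pi/(2*alpha)) = 1
A^2 = sqrt(2*alpha/pi)
= sqrt(2 * 2.621 / pi)
= 1.291735
A = sqrt(1.291735)
= 1.1365

1.1365


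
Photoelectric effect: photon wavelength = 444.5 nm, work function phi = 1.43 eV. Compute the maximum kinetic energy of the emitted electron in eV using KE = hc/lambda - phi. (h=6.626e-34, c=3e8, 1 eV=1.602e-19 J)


E_photon = hc / lambda
= (6.626e-34)(3e8) / (444.5e-9)
= 4.4720e-19 J
= 2.7915 eV
KE = E_photon - phi
= 2.7915 - 1.43
= 1.3615 eV

1.3615


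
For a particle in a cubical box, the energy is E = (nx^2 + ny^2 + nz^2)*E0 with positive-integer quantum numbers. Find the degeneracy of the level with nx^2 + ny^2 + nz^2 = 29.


Enumerate all (nx, ny, nz) with nx^2 + ny^2 + nz^2 = 29:
(2,3,4)
(2,4,3)
(3,2,4)
(3,4,2)
(4,2,3)
(4,3,2)
Total degeneracy = 6

6


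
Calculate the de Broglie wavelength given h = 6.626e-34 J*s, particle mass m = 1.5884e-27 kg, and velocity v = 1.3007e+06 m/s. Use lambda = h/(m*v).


lambda = h / (m * v)
= 6.626e-34 / (1.5884e-27 * 1.3007e+06)
= 6.626e-34 / 2.0660e-21
= 3.2071e-13 m

3.2071e-13


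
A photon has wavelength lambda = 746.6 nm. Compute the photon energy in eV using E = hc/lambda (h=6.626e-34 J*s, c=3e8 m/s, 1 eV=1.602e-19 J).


E = hc / lambda
= (6.626e-34)(3e8) / (746.6e-9)
= 1.9878e-25 / 7.4660e-07
= 2.6625e-19 J
Converting to eV: 2.6625e-19 / 1.602e-19
= 1.662 eV

1.662


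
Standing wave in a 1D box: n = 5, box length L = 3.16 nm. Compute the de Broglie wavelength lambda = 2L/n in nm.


lambda = 2L / n
= 2 * 3.16 / 5
= 6.32 / 5
= 1.264 nm

1.264


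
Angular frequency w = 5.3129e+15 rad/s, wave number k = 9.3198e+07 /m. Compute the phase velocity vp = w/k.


vp = w / k
= 5.3129e+15 / 9.3198e+07
= 5.7007e+07 m/s

5.7007e+07


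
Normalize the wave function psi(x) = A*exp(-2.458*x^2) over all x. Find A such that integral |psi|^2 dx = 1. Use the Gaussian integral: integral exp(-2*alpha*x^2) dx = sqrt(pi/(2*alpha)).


integral |psi|^2 dx = A^2 * sqrt(pi/(2*alpha)) = 1
A^2 = sqrt(2*alpha/pi)
= sqrt(2 * 2.458 / pi)
= 1.250924
A = sqrt(1.250924)
= 1.1184

1.1184


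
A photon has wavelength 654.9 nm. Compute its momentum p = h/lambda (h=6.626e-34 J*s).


p = h / lambda
= 6.626e-34 / (654.9e-9)
= 6.626e-34 / 6.5490e-07
= 1.0118e-27 kg*m/s

1.0118e-27


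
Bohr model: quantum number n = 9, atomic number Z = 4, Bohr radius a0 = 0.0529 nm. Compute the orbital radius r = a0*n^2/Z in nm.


r = a0 * n^2 / Z
= 0.0529 * 9^2 / 4
= 0.0529 * 81 / 4
= 1.0712 nm

1.0712


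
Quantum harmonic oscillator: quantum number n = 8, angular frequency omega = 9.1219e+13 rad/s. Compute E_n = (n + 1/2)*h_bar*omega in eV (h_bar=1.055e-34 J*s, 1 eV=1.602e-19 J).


E = (n + 1/2) * h_bar * omega
= (8 + 0.5) * 1.055e-34 * 9.1219e+13
= 8.5 * 9.6236e-21
= 8.1801e-20 J
= 0.5106 eV

0.5106


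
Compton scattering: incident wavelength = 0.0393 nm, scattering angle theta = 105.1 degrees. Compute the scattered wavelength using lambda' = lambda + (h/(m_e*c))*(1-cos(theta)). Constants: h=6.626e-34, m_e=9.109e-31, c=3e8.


Compton wavelength: h/(m_e*c) = 2.4247e-12 m
d_lambda = 2.4247e-12 * (1 - cos(105.1 deg))
= 2.4247e-12 * 1.260505
= 3.0564e-12 m = 0.003056 nm
lambda' = 0.0393 + 0.003056
= 0.042356 nm

0.042356


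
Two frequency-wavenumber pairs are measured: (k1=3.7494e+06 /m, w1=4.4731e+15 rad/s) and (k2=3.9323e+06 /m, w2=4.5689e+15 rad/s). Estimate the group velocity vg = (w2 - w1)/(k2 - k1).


vg = (w2 - w1) / (k2 - k1)
= (4.5689e+15 - 4.4731e+15) / (3.9323e+06 - 3.7494e+06)
= 9.5800e+13 / 1.8290e+05
= 5.2378e+08 m/s

5.2378e+08


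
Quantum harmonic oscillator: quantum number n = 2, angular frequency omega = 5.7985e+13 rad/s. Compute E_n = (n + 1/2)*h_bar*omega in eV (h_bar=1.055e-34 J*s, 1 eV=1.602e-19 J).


E = (n + 1/2) * h_bar * omega
= (2 + 0.5) * 1.055e-34 * 5.7985e+13
= 2.5 * 6.1174e-21
= 1.5294e-20 J
= 0.0955 eV

0.0955


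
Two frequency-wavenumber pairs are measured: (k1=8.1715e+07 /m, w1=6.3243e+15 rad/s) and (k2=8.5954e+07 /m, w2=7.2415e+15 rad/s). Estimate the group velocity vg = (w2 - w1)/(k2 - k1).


vg = (w2 - w1) / (k2 - k1)
= (7.2415e+15 - 6.3243e+15) / (8.5954e+07 - 8.1715e+07)
= 9.1720e+14 / 4.2390e+06
= 2.1637e+08 m/s

2.1637e+08


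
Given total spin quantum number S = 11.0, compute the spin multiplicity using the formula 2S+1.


Spin multiplicity = 2S + 1
= 2 * 11.0 + 1
= 22.0 + 1
= 23

23


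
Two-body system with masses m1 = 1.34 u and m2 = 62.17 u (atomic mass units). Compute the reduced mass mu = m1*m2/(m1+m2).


mu = m1 * m2 / (m1 + m2)
= 1.34 * 62.17 / (1.34 + 62.17)
= 83.3078 / 63.51
= 1.3117 u

1.3117


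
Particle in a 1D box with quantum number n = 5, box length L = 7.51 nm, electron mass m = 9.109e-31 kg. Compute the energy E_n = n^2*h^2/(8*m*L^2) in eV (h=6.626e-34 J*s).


E = n^2 * h^2 / (8 * m * L^2)
= 5^2 * (6.626e-34)^2 / (8 * 9.109e-31 * (7.51e-9)^2)
= 25 * 4.3904e-67 / (8 * 9.109e-31 * 5.6400e-17)
= 2.6706e-20 J
= 0.1667 eV

0.1667


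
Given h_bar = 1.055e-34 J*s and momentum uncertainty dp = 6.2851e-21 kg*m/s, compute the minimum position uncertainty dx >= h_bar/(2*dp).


dx = h_bar / (2 * dp)
= 1.055e-34 / (2 * 6.2851e-21)
= 1.055e-34 / 1.2570e-20
= 8.3929e-15 m

8.3929e-15


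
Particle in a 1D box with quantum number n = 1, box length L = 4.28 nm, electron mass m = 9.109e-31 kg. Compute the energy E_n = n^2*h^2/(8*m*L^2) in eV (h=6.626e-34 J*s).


E = n^2 * h^2 / (8 * m * L^2)
= 1^2 * (6.626e-34)^2 / (8 * 9.109e-31 * (4.28e-9)^2)
= 1 * 4.3904e-67 / (8 * 9.109e-31 * 1.8318e-17)
= 3.2889e-21 J
= 0.0205 eV

0.0205


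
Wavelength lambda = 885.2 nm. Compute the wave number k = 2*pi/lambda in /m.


k = 2 * pi / lambda
= 6.2832 / (885.2e-9)
= 6.2832 / 8.8520e-07
= 7.0980e+06 /m

7.0980e+06


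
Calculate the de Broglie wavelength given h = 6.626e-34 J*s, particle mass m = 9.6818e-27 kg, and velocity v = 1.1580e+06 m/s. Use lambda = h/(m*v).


lambda = h / (m * v)
= 6.626e-34 / (9.6818e-27 * 1.1580e+06)
= 6.626e-34 / 1.1212e-20
= 5.9100e-14 m

5.9100e-14


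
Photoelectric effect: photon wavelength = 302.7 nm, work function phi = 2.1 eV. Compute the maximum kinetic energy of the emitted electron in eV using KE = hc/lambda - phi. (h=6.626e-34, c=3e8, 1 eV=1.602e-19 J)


E_photon = hc / lambda
= (6.626e-34)(3e8) / (302.7e-9)
= 6.5669e-19 J
= 4.0992 eV
KE = E_photon - phi
= 4.0992 - 2.1
= 1.9992 eV

1.9992


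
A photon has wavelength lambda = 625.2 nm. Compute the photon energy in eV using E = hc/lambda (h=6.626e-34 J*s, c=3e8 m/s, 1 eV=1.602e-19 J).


E = hc / lambda
= (6.626e-34)(3e8) / (625.2e-9)
= 1.9878e-25 / 6.2520e-07
= 3.1795e-19 J
Converting to eV: 3.1795e-19 / 1.602e-19
= 1.9847 eV

1.9847


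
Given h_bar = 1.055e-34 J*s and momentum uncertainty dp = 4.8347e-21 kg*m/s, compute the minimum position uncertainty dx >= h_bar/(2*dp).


dx = h_bar / (2 * dp)
= 1.055e-34 / (2 * 4.8347e-21)
= 1.055e-34 / 9.6694e-21
= 1.0911e-14 m

1.0911e-14


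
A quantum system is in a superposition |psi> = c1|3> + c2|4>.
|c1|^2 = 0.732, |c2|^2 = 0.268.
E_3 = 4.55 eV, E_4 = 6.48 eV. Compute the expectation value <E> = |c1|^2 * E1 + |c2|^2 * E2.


<E> = |c1|^2 * E1 + |c2|^2 * E2
= 0.732 * 4.55 + 0.268 * 6.48
= 3.3306 + 1.7366
= 5.0672 eV

5.0672


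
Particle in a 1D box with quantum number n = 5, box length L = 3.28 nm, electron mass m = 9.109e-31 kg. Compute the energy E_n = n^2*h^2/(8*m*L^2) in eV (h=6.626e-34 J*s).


E = n^2 * h^2 / (8 * m * L^2)
= 5^2 * (6.626e-34)^2 / (8 * 9.109e-31 * (3.28e-9)^2)
= 25 * 4.3904e-67 / (8 * 9.109e-31 * 1.0758e-17)
= 1.4000e-19 J
= 0.8739 eV

0.8739


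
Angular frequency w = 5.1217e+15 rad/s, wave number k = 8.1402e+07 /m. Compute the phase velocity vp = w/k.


vp = w / k
= 5.1217e+15 / 8.1402e+07
= 6.2919e+07 m/s

6.2919e+07


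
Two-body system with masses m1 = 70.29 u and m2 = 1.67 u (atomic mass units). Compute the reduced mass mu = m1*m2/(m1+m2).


mu = m1 * m2 / (m1 + m2)
= 70.29 * 1.67 / (70.29 + 1.67)
= 117.3843 / 71.96
= 1.6312 u

1.6312


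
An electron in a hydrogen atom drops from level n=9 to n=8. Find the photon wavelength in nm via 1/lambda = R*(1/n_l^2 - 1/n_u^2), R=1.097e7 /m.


1/lambda = R * (1/n_l^2 - 1/n_u^2)
= 1.097e7 * (1/8^2 - 1/9^2)
= 1.097e7 * (0.015625 - 0.012346)
= 1.097e7 * 0.003279
= 3.5974e+04 /m
lambda = 1 / 3.5974e+04 = 27797.7371 nm

27797.7371


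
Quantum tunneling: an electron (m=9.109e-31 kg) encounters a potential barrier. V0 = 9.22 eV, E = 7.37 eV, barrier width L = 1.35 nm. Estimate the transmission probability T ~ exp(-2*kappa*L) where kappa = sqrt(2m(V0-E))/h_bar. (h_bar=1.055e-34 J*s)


V0 - E = 1.85 eV = 2.9637e-19 J
kappa = sqrt(2 * m * (V0-E)) / h_bar
= sqrt(2 * 9.109e-31 * 2.9637e-19) / 1.055e-34
= 6.9649e+09 /m
2*kappa*L = 2 * 6.9649e+09 * 1.35e-9
= 18.8052
T = exp(-18.8052) = 6.807538e-09

6.807538e-09


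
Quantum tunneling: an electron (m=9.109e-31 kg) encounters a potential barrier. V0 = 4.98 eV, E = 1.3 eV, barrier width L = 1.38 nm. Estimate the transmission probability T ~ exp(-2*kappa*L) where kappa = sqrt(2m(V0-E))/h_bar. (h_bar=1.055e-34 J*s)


V0 - E = 3.68 eV = 5.8954e-19 J
kappa = sqrt(2 * m * (V0-E)) / h_bar
= sqrt(2 * 9.109e-31 * 5.8954e-19) / 1.055e-34
= 9.8232e+09 /m
2*kappa*L = 2 * 9.8232e+09 * 1.38e-9
= 27.112
T = exp(-27.112) = 1.680321e-12

1.680321e-12


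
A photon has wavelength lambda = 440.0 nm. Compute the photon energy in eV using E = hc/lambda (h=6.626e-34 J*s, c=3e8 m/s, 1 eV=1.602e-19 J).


E = hc / lambda
= (6.626e-34)(3e8) / (440.0e-9)
= 1.9878e-25 / 4.4000e-07
= 4.5177e-19 J
Converting to eV: 4.5177e-19 / 1.602e-19
= 2.8201 eV

2.8201


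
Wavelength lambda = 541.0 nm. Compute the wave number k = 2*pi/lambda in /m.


k = 2 * pi / lambda
= 6.2832 / (541.0e-9)
= 6.2832 / 5.4100e-07
= 1.1614e+07 /m

1.1614e+07


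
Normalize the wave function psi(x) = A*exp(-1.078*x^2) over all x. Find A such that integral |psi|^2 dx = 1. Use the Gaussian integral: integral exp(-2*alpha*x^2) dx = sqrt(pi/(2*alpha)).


integral |psi|^2 dx = A^2 * sqrt(pi/(2*alpha)) = 1
A^2 = sqrt(2*alpha/pi)
= sqrt(2 * 1.078 / pi)
= 0.828418
A = sqrt(0.828418)
= 0.9102

0.9102


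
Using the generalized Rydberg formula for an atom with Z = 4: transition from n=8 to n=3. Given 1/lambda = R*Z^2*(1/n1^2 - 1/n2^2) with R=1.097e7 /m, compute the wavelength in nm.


1/lambda = R * Z^2 * (1/n1^2 - 1/n2^2)
= 1.097e7 * 4^2 * (1/3^2 - 1/8^2)
= 1.097e7 * 16 * (0.111111 - 0.015625)
= 1.6760e+07 /m
lambda = 1 / 1.6760e+07
= 59.6669 nm

59.6669


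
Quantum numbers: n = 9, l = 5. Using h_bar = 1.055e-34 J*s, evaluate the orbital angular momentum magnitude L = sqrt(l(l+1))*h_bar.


L = sqrt(l*(l+1)) * h_bar
= sqrt(5 * 6) * 1.055e-34
= sqrt(30) * 1.055e-34
= 5.4772 * 1.055e-34
= 5.7785e-34 J*s

5.7785e-34


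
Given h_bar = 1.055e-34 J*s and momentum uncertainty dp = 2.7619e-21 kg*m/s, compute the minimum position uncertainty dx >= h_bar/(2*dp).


dx = h_bar / (2 * dp)
= 1.055e-34 / (2 * 2.7619e-21)
= 1.055e-34 / 5.5238e-21
= 1.9099e-14 m

1.9099e-14


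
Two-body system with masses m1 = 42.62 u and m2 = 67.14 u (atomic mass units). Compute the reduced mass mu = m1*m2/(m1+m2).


mu = m1 * m2 / (m1 + m2)
= 42.62 * 67.14 / (42.62 + 67.14)
= 2861.5068 / 109.76
= 26.0706 u

26.0706


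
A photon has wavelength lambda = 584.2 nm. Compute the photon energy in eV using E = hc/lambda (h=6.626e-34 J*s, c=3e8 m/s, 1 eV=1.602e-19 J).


E = hc / lambda
= (6.626e-34)(3e8) / (584.2e-9)
= 1.9878e-25 / 5.8420e-07
= 3.4026e-19 J
Converting to eV: 3.4026e-19 / 1.602e-19
= 2.124 eV

2.124


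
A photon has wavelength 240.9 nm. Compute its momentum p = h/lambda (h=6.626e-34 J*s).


p = h / lambda
= 6.626e-34 / (240.9e-9)
= 6.626e-34 / 2.4090e-07
= 2.7505e-27 kg*m/s

2.7505e-27


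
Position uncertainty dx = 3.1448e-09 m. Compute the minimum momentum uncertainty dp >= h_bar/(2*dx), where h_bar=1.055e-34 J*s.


dp = h_bar / (2 * dx)
= 1.055e-34 / (2 * 3.1448e-09)
= 1.055e-34 / 6.2896e-09
= 1.6774e-26 kg*m/s

1.6774e-26


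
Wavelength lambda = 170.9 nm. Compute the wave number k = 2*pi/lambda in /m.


k = 2 * pi / lambda
= 6.2832 / (170.9e-9)
= 6.2832 / 1.7090e-07
= 3.6765e+07 /m

3.6765e+07


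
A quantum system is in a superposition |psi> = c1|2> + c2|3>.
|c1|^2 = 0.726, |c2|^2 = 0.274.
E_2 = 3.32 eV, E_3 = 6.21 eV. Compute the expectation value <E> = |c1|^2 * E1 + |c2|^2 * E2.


<E> = |c1|^2 * E1 + |c2|^2 * E2
= 0.726 * 3.32 + 0.274 * 6.21
= 2.4103 + 1.7015
= 4.1119 eV

4.1119


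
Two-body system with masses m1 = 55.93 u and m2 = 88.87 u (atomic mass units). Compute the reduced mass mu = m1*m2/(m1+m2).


mu = m1 * m2 / (m1 + m2)
= 55.93 * 88.87 / (55.93 + 88.87)
= 4970.4991 / 144.8
= 34.3267 u

34.3267


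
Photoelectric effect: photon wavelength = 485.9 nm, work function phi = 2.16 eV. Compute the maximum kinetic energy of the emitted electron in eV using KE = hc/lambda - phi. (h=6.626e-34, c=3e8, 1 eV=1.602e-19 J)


E_photon = hc / lambda
= (6.626e-34)(3e8) / (485.9e-9)
= 4.0910e-19 J
= 2.5537 eV
KE = E_photon - phi
= 2.5537 - 2.16
= 0.3937 eV

0.3937


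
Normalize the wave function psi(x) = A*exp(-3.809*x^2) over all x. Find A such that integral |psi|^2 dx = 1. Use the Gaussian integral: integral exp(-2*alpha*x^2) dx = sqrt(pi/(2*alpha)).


integral |psi|^2 dx = A^2 * sqrt(pi/(2*alpha)) = 1
A^2 = sqrt(2*alpha/pi)
= sqrt(2 * 3.809 / pi)
= 1.557204
A = sqrt(1.557204)
= 1.2479

1.2479


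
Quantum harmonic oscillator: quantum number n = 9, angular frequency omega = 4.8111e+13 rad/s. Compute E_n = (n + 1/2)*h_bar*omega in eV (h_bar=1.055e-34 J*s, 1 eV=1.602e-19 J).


E = (n + 1/2) * h_bar * omega
= (9 + 0.5) * 1.055e-34 * 4.8111e+13
= 9.5 * 5.0757e-21
= 4.8219e-20 J
= 0.301 eV

0.301


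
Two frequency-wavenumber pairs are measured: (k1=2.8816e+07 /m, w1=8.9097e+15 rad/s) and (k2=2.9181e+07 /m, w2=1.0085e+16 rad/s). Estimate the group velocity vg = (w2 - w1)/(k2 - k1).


vg = (w2 - w1) / (k2 - k1)
= (1.0085e+16 - 8.9097e+15) / (2.9181e+07 - 2.8816e+07)
= 1.1753e+15 / 3.6500e+05
= 3.2200e+09 m/s

3.2200e+09


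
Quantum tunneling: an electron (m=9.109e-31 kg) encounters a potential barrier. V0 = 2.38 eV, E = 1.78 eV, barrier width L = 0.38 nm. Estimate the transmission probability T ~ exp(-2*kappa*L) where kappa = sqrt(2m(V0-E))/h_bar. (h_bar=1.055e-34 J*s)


V0 - E = 0.6 eV = 9.6120e-20 J
kappa = sqrt(2 * m * (V0-E)) / h_bar
= sqrt(2 * 9.109e-31 * 9.6120e-20) / 1.055e-34
= 3.9665e+09 /m
2*kappa*L = 2 * 3.9665e+09 * 0.38e-9
= 3.0145
T = exp(-3.0145) = 4.906932e-02

4.906932e-02


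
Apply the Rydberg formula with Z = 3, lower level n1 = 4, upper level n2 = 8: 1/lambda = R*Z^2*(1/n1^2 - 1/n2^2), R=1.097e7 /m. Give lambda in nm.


1/lambda = R * Z^2 * (1/n1^2 - 1/n2^2)
= 1.097e7 * 3^2 * (1/4^2 - 1/8^2)
= 1.097e7 * 9 * (0.0625 - 0.015625)
= 4.6280e+06 /m
lambda = 1 / 4.6280e+06
= 216.0775 nm

216.0775


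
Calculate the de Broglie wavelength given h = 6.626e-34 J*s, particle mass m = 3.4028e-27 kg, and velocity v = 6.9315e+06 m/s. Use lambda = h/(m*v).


lambda = h / (m * v)
= 6.626e-34 / (3.4028e-27 * 6.9315e+06)
= 6.626e-34 / 2.3587e-20
= 2.8092e-14 m

2.8092e-14


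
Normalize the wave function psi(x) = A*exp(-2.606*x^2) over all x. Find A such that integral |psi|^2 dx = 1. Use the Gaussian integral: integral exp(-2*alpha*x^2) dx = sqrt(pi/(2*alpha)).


integral |psi|^2 dx = A^2 * sqrt(pi/(2*alpha)) = 1
A^2 = sqrt(2*alpha/pi)
= sqrt(2 * 2.606 / pi)
= 1.288034
A = sqrt(1.288034)
= 1.1349

1.1349


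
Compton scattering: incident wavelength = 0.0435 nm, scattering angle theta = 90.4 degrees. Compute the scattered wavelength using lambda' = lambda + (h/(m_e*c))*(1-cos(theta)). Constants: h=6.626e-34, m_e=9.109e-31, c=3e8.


Compton wavelength: h/(m_e*c) = 2.4247e-12 m
d_lambda = 2.4247e-12 * (1 - cos(90.4 deg))
= 2.4247e-12 * 1.006981
= 2.4416e-12 m = 0.002442 nm
lambda' = 0.0435 + 0.002442
= 0.045942 nm

0.045942


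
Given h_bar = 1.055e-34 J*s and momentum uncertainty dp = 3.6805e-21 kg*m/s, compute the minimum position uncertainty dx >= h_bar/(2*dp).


dx = h_bar / (2 * dp)
= 1.055e-34 / (2 * 3.6805e-21)
= 1.055e-34 / 7.3610e-21
= 1.4332e-14 m

1.4332e-14


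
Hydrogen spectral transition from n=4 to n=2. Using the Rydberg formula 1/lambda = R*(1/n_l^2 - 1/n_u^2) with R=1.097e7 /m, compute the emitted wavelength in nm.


1/lambda = R * (1/n_l^2 - 1/n_u^2)
= 1.097e7 * (1/2^2 - 1/4^2)
= 1.097e7 * (0.25 - 0.0625)
= 1.097e7 * 0.1875
= 2.0569e+06 /m
lambda = 1 / 2.0569e+06 = 486.1744 nm

486.1744


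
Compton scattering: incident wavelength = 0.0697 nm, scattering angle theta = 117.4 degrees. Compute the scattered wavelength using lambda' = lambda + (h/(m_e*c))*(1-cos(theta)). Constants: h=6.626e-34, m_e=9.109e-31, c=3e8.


Compton wavelength: h/(m_e*c) = 2.4247e-12 m
d_lambda = 2.4247e-12 * (1 - cos(117.4 deg))
= 2.4247e-12 * 1.4602
= 3.5406e-12 m = 0.003541 nm
lambda' = 0.0697 + 0.003541
= 0.073241 nm

0.073241


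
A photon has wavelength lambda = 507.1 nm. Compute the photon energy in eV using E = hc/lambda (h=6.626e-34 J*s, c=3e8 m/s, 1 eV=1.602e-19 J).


E = hc / lambda
= (6.626e-34)(3e8) / (507.1e-9)
= 1.9878e-25 / 5.0710e-07
= 3.9199e-19 J
Converting to eV: 3.9199e-19 / 1.602e-19
= 2.4469 eV

2.4469


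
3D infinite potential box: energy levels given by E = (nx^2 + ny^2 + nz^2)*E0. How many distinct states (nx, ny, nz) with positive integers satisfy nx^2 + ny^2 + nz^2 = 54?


Enumerate all (nx, ny, nz) with nx^2 + ny^2 + nz^2 = 54:
(1,2,7)
(1,7,2)
(2,1,7)
(2,5,5)
(2,7,1)
(3,3,6)
(3,6,3)
(5,2,5)
(5,5,2)
(6,3,3)
(7,1,2)
(7,2,1)
Total degeneracy = 12

12


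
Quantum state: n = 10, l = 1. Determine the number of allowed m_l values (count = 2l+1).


m_l ranges from -l to +l in integer steps
So m_l goes from -1 to +1
Count = 2l + 1 = 2*1 + 1
= 3

3


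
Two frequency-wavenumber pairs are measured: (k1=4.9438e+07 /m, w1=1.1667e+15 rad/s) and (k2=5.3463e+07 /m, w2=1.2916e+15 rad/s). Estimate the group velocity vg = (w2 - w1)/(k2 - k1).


vg = (w2 - w1) / (k2 - k1)
= (1.2916e+15 - 1.1667e+15) / (5.3463e+07 - 4.9438e+07)
= 1.2490e+14 / 4.0250e+06
= 3.1031e+07 m/s

3.1031e+07


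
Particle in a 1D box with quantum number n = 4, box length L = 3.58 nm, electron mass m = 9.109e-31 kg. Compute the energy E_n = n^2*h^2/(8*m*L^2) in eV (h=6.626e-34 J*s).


E = n^2 * h^2 / (8 * m * L^2)
= 4^2 * (6.626e-34)^2 / (8 * 9.109e-31 * (3.58e-9)^2)
= 16 * 4.3904e-67 / (8 * 9.109e-31 * 1.2816e-17)
= 7.5214e-20 J
= 0.4695 eV

0.4695
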